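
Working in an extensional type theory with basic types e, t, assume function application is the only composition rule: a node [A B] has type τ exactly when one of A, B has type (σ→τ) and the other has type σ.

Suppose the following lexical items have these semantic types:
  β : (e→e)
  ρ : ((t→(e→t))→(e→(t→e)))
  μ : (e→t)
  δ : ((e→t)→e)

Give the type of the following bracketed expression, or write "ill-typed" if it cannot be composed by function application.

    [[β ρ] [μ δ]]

ill-typed

[β ρ]: (e→e) with ((t→(e→t))→(e→(t→e))) — neither is a function whose domain matches the other; composition fails here.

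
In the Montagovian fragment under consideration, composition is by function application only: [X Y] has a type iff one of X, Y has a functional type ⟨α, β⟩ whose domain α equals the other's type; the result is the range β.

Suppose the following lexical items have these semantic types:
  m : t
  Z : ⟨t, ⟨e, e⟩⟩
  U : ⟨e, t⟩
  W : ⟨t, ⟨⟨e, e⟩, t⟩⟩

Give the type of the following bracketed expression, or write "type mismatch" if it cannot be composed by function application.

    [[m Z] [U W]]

type mismatch

[m Z] — Z of type ⟨t, ⟨e, e⟩⟩ combines with m of type t: type ⟨e, e⟩.
[U W]: ⟨e, t⟩ and ⟨t, ⟨⟨e, e⟩, t⟩⟩ cannot combine by function application — type clash.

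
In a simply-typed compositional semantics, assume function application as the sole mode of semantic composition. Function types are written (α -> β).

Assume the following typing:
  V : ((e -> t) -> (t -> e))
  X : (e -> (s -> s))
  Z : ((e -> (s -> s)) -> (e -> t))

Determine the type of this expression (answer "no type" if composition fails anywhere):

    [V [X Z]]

[X Z]: functor Z : ((e -> (s -> s)) -> (e -> t)), argument X : (e -> (s -> s)); result (e -> t).
[V [X Z]]: functor V : ((e -> t) -> (t -> e)), argument [X Z] : (e -> t); result (t -> e).

(t -> e)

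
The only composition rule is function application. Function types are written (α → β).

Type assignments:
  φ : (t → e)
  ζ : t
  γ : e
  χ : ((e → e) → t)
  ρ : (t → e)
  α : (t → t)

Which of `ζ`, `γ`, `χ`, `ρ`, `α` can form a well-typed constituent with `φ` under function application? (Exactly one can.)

ζ — combines: φ : (t → e) takes ζ : t as argument, giving e.
γ : e — neither side's domain matches the other.
χ : ((e → e) → t) — neither side's domain matches the other.
ρ : (t → e) — neither side's domain matches the other.
α : (t → t) — neither side's domain matches the other.

ζ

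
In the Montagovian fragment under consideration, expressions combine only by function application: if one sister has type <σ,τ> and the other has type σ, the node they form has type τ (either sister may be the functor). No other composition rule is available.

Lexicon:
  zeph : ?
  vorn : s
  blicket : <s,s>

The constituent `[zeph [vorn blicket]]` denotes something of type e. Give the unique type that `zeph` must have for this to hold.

<s,e>

[zeph [vorn blicket]] must have type e. The sister [vorn blicket] has type s; that is not a function onto e, so zeph must be the functor, of type <s,e>.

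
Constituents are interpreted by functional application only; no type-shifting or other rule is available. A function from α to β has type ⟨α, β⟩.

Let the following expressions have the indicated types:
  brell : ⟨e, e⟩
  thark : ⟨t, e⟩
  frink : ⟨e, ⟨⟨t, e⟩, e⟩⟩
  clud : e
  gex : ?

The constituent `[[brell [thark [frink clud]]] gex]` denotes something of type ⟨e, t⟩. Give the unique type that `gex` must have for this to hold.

[[brell [thark [frink clud]]] gex] is required to be ⟨e, t⟩. [brell [thark [frink clud]]] : e cannot yield ⟨e, t⟩ as functor, so gex : ⟨e, ⟨e, t⟩⟩.

⟨e, ⟨e, t⟩⟩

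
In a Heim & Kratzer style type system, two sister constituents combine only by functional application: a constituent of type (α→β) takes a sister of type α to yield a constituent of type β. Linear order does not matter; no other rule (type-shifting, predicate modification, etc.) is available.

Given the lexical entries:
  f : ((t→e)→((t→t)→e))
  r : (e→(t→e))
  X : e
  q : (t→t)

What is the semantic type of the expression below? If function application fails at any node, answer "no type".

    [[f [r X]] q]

e

[r X]: r is (e→(t→e)), X is e; result (t→e).
[f [r X]]: f is ((t→e)→((t→t)→e)), [r X] is (t→e); result ((t→t)→e).
[[f [r X]] q]: [f [r X]] is ((t→t)→e), q is (t→t); result e.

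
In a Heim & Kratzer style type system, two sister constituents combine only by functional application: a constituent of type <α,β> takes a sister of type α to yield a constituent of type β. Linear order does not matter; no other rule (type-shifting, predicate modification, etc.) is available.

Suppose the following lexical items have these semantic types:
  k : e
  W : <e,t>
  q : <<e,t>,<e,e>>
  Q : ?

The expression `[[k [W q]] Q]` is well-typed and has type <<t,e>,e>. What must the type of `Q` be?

<e,<<t,e>,e>>

At [[k [W q]] Q] (required: <<t,e>,e>): [k [W q]] is e, which is not a function with range <<t,e>,e>; hence Q is the functor — type <e,<<t,e>,e>>.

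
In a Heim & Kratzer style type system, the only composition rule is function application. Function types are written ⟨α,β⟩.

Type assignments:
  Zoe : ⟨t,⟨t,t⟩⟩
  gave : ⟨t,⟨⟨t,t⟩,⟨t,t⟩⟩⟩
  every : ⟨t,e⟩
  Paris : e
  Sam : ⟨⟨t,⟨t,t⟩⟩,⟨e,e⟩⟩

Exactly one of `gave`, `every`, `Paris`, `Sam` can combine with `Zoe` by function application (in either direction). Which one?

Sam

gave : ⟨t,⟨⟨t,t⟩,⟨t,t⟩⟩⟩ — no; Zoe wants t, and gave wants t.
every : ⟨t,e⟩ — no; Zoe wants t, and every wants t.
Paris : e — no; Zoe wants t, and Paris wants nothing (atomic).
Sam — combines: Sam : ⟨⟨t,⟨t,t⟩⟩,⟨e,e⟩⟩ takes Zoe : ⟨t,⟨t,t⟩⟩ as argument, giving ⟨e,e⟩.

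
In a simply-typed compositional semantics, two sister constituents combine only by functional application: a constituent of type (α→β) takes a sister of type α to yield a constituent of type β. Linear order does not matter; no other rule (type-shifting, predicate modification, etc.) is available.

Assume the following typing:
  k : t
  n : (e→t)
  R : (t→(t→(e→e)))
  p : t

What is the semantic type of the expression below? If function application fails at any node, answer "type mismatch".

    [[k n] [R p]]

[k n]: t with (e→t) — neither is a function whose domain matches the other; composition fails here.

type mismatch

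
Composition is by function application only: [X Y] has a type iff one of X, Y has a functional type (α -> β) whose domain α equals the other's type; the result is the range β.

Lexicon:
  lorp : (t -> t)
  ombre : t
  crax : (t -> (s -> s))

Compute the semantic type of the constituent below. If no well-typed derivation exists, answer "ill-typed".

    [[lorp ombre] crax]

[lorp ombre]: (t -> t) applied to t yields t.
[[lorp ombre] crax]: (t -> (s -> s)) applied to t yields (s -> s).

(s -> s)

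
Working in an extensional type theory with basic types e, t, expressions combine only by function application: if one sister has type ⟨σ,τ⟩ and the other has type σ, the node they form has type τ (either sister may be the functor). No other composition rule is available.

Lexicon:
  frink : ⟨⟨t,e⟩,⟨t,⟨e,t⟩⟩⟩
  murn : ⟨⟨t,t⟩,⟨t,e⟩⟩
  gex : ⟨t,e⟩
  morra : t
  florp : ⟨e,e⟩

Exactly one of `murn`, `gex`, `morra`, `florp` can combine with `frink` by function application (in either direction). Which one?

gex

murn : ⟨⟨t,t⟩,⟨t,e⟩⟩ — no; frink wants ⟨t,e⟩, and murn wants ⟨t,t⟩.
gex — combines: frink : ⟨⟨t,e⟩,⟨t,⟨e,t⟩⟩⟩ takes gex : ⟨t,e⟩ as argument, giving ⟨t,⟨e,t⟩⟩.
morra : t — no; frink wants ⟨t,e⟩, and morra wants nothing (atomic).
florp : ⟨e,e⟩ — no; frink wants ⟨t,e⟩, and florp wants e.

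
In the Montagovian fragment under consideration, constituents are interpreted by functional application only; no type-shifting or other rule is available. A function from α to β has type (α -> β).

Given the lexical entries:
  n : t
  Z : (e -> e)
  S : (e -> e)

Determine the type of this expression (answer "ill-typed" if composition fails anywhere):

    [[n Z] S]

At [n Z]: neither t nor (e -> e) can take the other as argument; the node is ill-typed.

ill-typed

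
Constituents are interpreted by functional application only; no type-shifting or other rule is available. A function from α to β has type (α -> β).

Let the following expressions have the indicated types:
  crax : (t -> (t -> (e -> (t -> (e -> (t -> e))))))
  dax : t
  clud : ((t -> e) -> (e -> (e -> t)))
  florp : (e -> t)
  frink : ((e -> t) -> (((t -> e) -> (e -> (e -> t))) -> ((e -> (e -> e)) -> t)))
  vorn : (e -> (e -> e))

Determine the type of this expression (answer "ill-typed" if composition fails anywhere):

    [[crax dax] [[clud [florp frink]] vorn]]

At [crax dax], crax : (t -> (t -> (e -> (t -> (e -> (t -> e)))))) takes dax : t, giving (t -> (e -> (t -> (e -> (t -> e))))).
At [florp frink], frink : ((e -> t) -> (((t -> e) -> (e -> (e -> t))) -> ((e -> (e -> e)) -> t))) takes florp : (e -> t), giving (((t -> e) -> (e -> (e -> t))) -> ((e -> (e -> e)) -> t)).
At [clud [florp frink]], [florp frink] : (((t -> e) -> (e -> (e -> t))) -> ((e -> (e -> e)) -> t)) takes clud : ((t -> e) -> (e -> (e -> t))), giving ((e -> (e -> e)) -> t).
At [[clud [florp frink]] vorn], [clud [florp frink]] : ((e -> (e -> e)) -> t) takes vorn : (e -> (e -> e)), giving t.
At [[crax dax] [[clud [florp frink]] vorn]], [crax dax] : (t -> (e -> (t -> (e -> (t -> e))))) takes [[clud [florp frink]] vorn] : t, giving (e -> (t -> (e -> (t -> e)))).

(e -> (t -> (e -> (t -> e))))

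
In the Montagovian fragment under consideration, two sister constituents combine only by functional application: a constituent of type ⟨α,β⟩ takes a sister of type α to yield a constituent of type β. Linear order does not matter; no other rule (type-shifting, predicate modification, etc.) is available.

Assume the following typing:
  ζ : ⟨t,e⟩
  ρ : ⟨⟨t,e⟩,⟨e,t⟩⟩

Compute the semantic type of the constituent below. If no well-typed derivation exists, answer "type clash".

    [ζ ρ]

⟨e,t⟩

[ζ ρ]: ⟨⟨t,e⟩,⟨e,t⟩⟩ applied to ⟨t,e⟩ yields ⟨e,t⟩.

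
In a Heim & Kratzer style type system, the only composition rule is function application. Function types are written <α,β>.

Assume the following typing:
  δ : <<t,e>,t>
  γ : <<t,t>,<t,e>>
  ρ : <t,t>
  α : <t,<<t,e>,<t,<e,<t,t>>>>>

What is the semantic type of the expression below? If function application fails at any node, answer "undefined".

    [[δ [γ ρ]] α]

<<t,e>,<t,<e,<t,t>>>>

[γ ρ]: functor γ : <<t,t>,<t,e>>, argument ρ : <t,t>; result <t,e>.
[δ [γ ρ]]: functor δ : <<t,e>,t>, argument [γ ρ] : <t,e>; result t.
[[δ [γ ρ]] α]: functor α : <t,<<t,e>,<t,<e,<t,t>>>>>, argument [δ [γ ρ]] : t; result <<t,e>,<t,<e,<t,t>>>>.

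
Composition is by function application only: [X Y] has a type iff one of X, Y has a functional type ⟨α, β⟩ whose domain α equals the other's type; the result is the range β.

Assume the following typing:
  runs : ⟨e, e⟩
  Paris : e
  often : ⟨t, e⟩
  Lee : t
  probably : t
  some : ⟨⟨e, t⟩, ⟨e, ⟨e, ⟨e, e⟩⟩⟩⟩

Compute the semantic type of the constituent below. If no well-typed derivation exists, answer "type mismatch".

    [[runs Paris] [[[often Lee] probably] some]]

type mismatch

[runs Paris]: ⟨e, e⟩ applied to e yields e.
[often Lee]: ⟨t, e⟩ applied to t yields e.
[[often Lee] probably]: e with t — neither is a function whose domain matches the other; composition fails here.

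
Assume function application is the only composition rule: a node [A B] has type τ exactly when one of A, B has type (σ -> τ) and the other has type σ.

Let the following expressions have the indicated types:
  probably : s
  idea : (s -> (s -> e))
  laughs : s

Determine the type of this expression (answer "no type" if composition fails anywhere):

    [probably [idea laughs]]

e

[idea laughs]: (s -> (s -> e)) applied to s yields (s -> e).
[probably [idea laughs]]: (s -> e) applied to s yields e.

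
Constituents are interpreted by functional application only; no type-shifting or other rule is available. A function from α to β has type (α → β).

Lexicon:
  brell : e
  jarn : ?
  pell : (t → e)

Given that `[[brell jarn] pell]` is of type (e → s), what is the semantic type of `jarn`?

(e → ((t → e) → (e → s)))

[[brell jarn] pell] must have type (e → s). The sister pell has type (t → e); that is not a function onto (e → s), so [brell jarn] must be the functor, of type ((t → e) → (e → s)).
[brell jarn] must have type ((t → e) → (e → s)). The sister brell has type e; that is not a function onto ((t → e) → (e → s)), so jarn must be the functor, of type (e → ((t → e) → (e → s))).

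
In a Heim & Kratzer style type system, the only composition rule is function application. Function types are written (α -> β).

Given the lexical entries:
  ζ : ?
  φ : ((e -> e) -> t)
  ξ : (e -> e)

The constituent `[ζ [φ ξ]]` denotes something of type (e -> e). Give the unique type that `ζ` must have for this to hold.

For [ζ [φ ξ]] to have type (e -> e) with [φ ξ] of type t, ζ must be the function: ζ : (t -> (e -> e)).

(t -> (e -> e))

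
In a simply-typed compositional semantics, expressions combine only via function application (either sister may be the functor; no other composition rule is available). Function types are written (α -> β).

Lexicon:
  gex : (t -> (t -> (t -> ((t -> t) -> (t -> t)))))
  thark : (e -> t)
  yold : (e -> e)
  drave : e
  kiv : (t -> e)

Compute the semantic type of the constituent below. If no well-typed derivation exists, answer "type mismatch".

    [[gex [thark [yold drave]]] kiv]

type mismatch

[yold drave]: yold is (e -> e), drave is e; result e.
[thark [yold drave]]: thark is (e -> t), [yold drave] is e; result t.
[gex [thark [yold drave]]]: gex is (t -> (t -> (t -> ((t -> t) -> (t -> t))))), [thark [yold drave]] is t; result (t -> (t -> ((t -> t) -> (t -> t)))).
At [[gex [thark [yold drave]]] kiv]: neither (t -> (t -> ((t -> t) -> (t -> t)))) nor (t -> e) can take the other as argument; the node is ill-typed.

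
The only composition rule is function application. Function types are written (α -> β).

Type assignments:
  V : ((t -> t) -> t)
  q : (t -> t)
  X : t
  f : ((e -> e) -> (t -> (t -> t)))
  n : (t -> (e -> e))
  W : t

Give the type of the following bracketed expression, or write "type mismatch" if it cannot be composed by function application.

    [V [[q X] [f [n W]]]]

t

[q X]: (t -> t) applied to t yields t.
[n W]: (t -> (e -> e)) applied to t yields (e -> e).
[f [n W]]: ((e -> e) -> (t -> (t -> t))) applied to (e -> e) yields (t -> (t -> t)).
[[q X] [f [n W]]]: (t -> (t -> t)) applied to t yields (t -> t).
[V [[q X] [f [n W]]]]: ((t -> t) -> t) applied to (t -> t) yields t.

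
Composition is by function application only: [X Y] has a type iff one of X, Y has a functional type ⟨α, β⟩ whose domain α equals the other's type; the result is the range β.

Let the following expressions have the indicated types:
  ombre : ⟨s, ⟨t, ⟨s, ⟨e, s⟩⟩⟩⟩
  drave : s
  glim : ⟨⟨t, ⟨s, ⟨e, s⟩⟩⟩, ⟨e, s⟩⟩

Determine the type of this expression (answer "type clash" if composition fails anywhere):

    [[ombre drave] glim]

[ombre drave] — ombre of type ⟨s, ⟨t, ⟨s, ⟨e, s⟩⟩⟩⟩ combines with drave of type s: type ⟨t, ⟨s, ⟨e, s⟩⟩⟩.
[[ombre drave] glim] — glim of type ⟨⟨t, ⟨s, ⟨e, s⟩⟩⟩, ⟨e, s⟩⟩ combines with [ombre drave] of type ⟨t, ⟨s, ⟨e, s⟩⟩⟩: type ⟨e, s⟩.

⟨e, s⟩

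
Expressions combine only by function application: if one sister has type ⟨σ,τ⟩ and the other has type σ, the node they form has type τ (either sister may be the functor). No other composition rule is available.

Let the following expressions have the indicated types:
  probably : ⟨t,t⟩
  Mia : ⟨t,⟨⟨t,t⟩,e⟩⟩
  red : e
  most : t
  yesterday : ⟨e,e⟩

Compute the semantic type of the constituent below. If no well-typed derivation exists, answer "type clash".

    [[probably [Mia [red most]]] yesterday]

[red most]: e and t cannot combine by function application — type clash.

type clash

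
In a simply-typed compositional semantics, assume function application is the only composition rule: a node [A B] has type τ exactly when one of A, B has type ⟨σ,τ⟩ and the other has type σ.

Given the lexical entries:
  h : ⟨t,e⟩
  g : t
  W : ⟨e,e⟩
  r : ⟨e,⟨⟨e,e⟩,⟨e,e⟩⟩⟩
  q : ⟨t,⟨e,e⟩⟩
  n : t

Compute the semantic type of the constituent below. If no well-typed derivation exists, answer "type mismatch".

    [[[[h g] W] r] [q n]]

⟨e,e⟩

[h g] — h of type ⟨t,e⟩ combines with g of type t: type e.
[[h g] W] — W of type ⟨e,e⟩ combines with [h g] of type e: type e.
[[[h g] W] r] — r of type ⟨e,⟨⟨e,e⟩,⟨e,e⟩⟩⟩ combines with [[h g] W] of type e: type ⟨⟨e,e⟩,⟨e,e⟩⟩.
[q n] — q of type ⟨t,⟨e,e⟩⟩ combines with n of type t: type ⟨e,e⟩.
[[[[h g] W] r] [q n]] — [[[h g] W] r] of type ⟨⟨e,e⟩,⟨e,e⟩⟩ combines with [q n] of type ⟨e,e⟩: type ⟨e,e⟩.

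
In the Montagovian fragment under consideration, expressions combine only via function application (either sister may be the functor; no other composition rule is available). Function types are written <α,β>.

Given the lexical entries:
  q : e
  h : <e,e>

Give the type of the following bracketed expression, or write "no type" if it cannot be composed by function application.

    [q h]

e

[q h]: h is <e,e>, q is e; result e.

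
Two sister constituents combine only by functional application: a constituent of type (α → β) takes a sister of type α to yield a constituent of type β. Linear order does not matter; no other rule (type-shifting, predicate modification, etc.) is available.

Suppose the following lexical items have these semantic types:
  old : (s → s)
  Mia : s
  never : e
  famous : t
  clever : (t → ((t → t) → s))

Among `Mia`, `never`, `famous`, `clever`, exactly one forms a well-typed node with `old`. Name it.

Mia

Mia — combines: old : (s → s) takes Mia : s as argument, giving s.
never : e — no; old wants s, and never wants nothing (atomic).
famous : t — no; old wants s, and famous wants nothing (atomic).
clever : (t → ((t → t) → s)) — no; old wants s, and clever wants t.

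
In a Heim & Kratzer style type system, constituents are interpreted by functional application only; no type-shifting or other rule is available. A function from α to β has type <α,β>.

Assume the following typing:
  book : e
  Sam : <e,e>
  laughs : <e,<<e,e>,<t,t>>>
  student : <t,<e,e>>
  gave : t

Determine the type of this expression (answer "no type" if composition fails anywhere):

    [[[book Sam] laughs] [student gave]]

<t,t>

[book Sam]: Sam is <e,e>, book is e; result e.
[[book Sam] laughs]: laughs is <e,<<e,e>,<t,t>>>, [book Sam] is e; result <<e,e>,<t,t>>.
[student gave]: student is <t,<e,e>>, gave is t; result <e,e>.
[[[book Sam] laughs] [student gave]]: [[book Sam] laughs] is <<e,e>,<t,t>>, [student gave] is <e,e>; result <t,t>.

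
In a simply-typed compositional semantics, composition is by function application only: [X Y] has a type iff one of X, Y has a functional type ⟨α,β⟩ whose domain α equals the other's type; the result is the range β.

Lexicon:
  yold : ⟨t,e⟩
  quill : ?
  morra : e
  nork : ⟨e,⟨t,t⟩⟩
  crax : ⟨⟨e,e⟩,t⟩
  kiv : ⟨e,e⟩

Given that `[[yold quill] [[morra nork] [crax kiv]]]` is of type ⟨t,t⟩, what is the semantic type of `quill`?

At [[yold quill] [[morra nork] [crax kiv]]] (required: ⟨t,t⟩): [[morra nork] [crax kiv]] is t, which is not a function with range ⟨t,t⟩; hence [yold quill] is the functor — type ⟨t,⟨t,t⟩⟩.
At [yold quill] (required: ⟨t,⟨t,t⟩⟩): yold is ⟨t,e⟩, which is not a function with range ⟨t,⟨t,t⟩⟩; hence quill is the functor — type ⟨⟨t,e⟩,⟨t,⟨t,t⟩⟩⟩.

⟨⟨t,e⟩,⟨t,⟨t,t⟩⟩⟩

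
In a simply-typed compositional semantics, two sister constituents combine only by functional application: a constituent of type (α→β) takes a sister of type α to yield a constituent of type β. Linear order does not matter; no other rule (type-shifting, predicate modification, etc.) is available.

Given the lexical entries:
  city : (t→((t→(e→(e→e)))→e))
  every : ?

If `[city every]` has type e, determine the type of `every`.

((t→((t→(e→(e→e)))→e))→e)

For [city every] to have type e with city of type (t→((t→(e→(e→e)))→e)), every must be the function: every : ((t→((t→(e→(e→e)))→e))→e).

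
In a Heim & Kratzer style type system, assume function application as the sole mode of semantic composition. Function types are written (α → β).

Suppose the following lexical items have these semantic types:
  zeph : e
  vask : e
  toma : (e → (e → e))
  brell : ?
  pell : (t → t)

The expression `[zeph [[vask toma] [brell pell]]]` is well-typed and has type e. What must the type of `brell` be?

((t → t) → ((e → e) → (e → e)))

For [zeph [[vask toma] [brell pell]]] to have type e with zeph of type e, [[vask toma] [brell pell]] must be the function: [[vask toma] [brell pell]] : (e → e).
For [[vask toma] [brell pell]] to have type (e → e) with [vask toma] of type (e → e), [brell pell] must be the function: [brell pell] : ((e → e) → (e → e)).
For [brell pell] to have type ((e → e) → (e → e)) with pell of type (t → t), brell must be the function: brell : ((t → t) → ((e → e) → (e → e))).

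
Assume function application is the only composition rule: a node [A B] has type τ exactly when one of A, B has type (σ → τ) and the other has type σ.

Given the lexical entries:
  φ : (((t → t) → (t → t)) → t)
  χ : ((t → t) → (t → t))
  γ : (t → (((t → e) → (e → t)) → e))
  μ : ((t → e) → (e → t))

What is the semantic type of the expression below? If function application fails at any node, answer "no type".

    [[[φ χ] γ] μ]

e

[φ χ]: functor φ : (((t → t) → (t → t)) → t), argument χ : ((t → t) → (t → t)); result t.
[[φ χ] γ]: functor γ : (t → (((t → e) → (e → t)) → e)), argument [φ χ] : t; result (((t → e) → (e → t)) → e).
[[[φ χ] γ] μ]: functor [[φ χ] γ] : (((t → e) → (e → t)) → e), argument μ : ((t → e) → (e → t)); result e.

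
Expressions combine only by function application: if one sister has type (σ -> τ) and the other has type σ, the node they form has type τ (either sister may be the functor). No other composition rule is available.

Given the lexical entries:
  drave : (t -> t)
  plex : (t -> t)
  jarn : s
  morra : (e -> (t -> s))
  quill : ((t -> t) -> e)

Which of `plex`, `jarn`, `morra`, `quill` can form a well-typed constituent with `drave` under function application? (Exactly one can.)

quill

plex : (t -> t) — no; drave wants t, and plex wants t.
jarn : s — no; drave wants t, and jarn wants nothing (atomic).
morra : (e -> (t -> s)) — no; drave wants t, and morra wants e.
quill — combines: quill : ((t -> t) -> e) takes drave : (t -> t) as argument, giving e.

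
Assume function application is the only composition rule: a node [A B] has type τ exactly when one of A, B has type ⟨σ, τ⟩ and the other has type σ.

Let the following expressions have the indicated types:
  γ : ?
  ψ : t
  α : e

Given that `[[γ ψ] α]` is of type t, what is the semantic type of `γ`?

For [[γ ψ] α] to have type t with α of type e, [γ ψ] must be the function: [γ ψ] : ⟨e, t⟩.
For [γ ψ] to have type ⟨e, t⟩ with ψ of type t, γ must be the function: γ : ⟨t, ⟨e, t⟩⟩.

⟨t, ⟨e, t⟩⟩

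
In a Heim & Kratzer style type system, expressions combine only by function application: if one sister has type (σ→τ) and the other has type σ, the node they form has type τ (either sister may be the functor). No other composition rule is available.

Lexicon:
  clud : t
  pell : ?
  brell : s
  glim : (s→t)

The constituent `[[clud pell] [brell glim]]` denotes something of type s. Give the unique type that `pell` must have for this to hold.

For [[clud pell] [brell glim]] to have type s with [brell glim] of type t, [clud pell] must be the function: [clud pell] : (t→s).
For [clud pell] to have type (t→s) with clud of type t, pell must be the function: pell : (t→(t→s)).

(t→(t→s))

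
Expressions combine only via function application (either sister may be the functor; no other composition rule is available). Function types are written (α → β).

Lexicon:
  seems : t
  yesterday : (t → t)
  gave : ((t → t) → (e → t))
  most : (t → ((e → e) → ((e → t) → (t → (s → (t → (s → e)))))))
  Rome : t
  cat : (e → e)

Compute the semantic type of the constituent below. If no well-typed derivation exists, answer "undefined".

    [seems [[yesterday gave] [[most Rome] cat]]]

(s → (t → (s → e)))

At [yesterday gave], gave : ((t → t) → (e → t)) takes yesterday : (t → t), giving (e → t).
At [most Rome], most : (t → ((e → e) → ((e → t) → (t → (s → (t → (s → e))))))) takes Rome : t, giving ((e → e) → ((e → t) → (t → (s → (t → (s → e)))))).
At [[most Rome] cat], [most Rome] : ((e → e) → ((e → t) → (t → (s → (t → (s → e)))))) takes cat : (e → e), giving ((e → t) → (t → (s → (t → (s → e))))).
At [[yesterday gave] [[most Rome] cat]], [[most Rome] cat] : ((e → t) → (t → (s → (t → (s → e))))) takes [yesterday gave] : (e → t), giving (t → (s → (t → (s → e)))).
At [seems [[yesterday gave] [[most Rome] cat]]], [[yesterday gave] [[most Rome] cat]] : (t → (s → (t → (s → e)))) takes seems : t, giving (s → (t → (s → e))).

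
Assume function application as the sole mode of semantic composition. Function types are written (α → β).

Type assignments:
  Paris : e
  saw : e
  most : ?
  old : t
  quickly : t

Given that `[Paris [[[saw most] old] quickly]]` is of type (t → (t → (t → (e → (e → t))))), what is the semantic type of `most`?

At [Paris [[[saw most] old] quickly]] (required: (t → (t → (t → (e → (e → t)))))): Paris is e, which is not a function with range (t → (t → (t → (e → (e → t))))); hence [[[saw most] old] quickly] is the functor — type (e → (t → (t → (t → (e → (e → t)))))).
At [[[saw most] old] quickly] (required: (e → (t → (t → (t → (e → (e → t))))))): quickly is t, which is not a function with range (e → (t → (t → (t → (e → (e → t)))))); hence [[saw most] old] is the functor — type (t → (e → (t → (t → (t → (e → (e → t))))))).
At [[saw most] old] (required: (t → (e → (t → (t → (t → (e → (e → t)))))))): old is t, which is not a function with range (t → (e → (t → (t → (t → (e → (e → t))))))); hence [saw most] is the functor — type (t → (t → (e → (t → (t → (t → (e → (e → t)))))))).
At [saw most] (required: (t → (t → (e → (t → (t → (t → (e → (e → t))))))))): saw is e, which is not a function with range (t → (t → (e → (t → (t → (t → (e → (e → t)))))))); hence most is the functor — type (e → (t → (t → (e → (t → (t → (t → (e → (e → t))))))))).

(e → (t → (t → (e → (t → (t → (t → (e → (e → t)))))))))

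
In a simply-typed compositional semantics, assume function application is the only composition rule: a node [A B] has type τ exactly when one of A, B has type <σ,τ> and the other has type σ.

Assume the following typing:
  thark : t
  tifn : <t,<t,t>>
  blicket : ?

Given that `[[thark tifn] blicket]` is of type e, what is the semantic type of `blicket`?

For [[thark tifn] blicket] to have type e with [thark tifn] of type <t,t>, blicket must be the function: blicket : <<t,t>,e>.

<<t,t>,e>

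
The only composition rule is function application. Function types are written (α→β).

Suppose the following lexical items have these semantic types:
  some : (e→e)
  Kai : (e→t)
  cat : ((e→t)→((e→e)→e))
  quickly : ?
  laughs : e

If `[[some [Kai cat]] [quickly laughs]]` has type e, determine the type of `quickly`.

(e→(e→e))

[[some [Kai cat]] [quickly laughs]] must have type e. The sister [some [Kai cat]] has type e; that is not a function onto e, so [quickly laughs] must be the functor, of type (e→e).
[quickly laughs] must have type (e→e). The sister laughs has type e; that is not a function onto (e→e), so quickly must be the functor, of type (e→(e→e)).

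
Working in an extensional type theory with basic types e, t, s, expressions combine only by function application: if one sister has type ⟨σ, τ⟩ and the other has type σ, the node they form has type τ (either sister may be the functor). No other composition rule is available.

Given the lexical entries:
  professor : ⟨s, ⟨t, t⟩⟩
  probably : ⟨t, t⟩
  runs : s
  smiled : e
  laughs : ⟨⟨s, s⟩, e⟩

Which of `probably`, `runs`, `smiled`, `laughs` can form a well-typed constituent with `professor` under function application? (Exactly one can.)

runs

probably : ⟨t, t⟩ — no; professor wants s, and probably wants t.
runs — combines: professor : ⟨s, ⟨t, t⟩⟩ takes runs : s as argument, giving ⟨t, t⟩.
smiled : e — no; professor wants s, and smiled wants nothing (atomic).
laughs : ⟨⟨s, s⟩, e⟩ — no; professor wants s, and laughs wants ⟨s, s⟩.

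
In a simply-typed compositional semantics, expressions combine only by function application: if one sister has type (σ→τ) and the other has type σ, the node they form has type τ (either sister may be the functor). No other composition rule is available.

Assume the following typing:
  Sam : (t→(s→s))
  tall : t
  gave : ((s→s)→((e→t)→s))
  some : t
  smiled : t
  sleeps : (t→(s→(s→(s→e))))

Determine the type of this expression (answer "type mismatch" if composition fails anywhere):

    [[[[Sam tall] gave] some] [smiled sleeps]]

[Sam tall]: functor Sam : (t→(s→s)), argument tall : t; result (s→s).
[[Sam tall] gave]: functor gave : ((s→s)→((e→t)→s)), argument [Sam tall] : (s→s); result ((e→t)→s).
[[[Sam tall] gave] some]: ((e→t)→s) and t cannot combine by function application — type clash.

type mismatch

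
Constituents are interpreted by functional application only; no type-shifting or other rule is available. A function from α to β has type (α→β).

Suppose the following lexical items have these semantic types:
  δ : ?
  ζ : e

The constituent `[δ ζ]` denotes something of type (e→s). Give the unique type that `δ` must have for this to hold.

(e→(e→s))

[δ ζ] must have type (e→s). The sister ζ has type e; that is not a function onto (e→s), so δ must be the functor, of type (e→(e→s)).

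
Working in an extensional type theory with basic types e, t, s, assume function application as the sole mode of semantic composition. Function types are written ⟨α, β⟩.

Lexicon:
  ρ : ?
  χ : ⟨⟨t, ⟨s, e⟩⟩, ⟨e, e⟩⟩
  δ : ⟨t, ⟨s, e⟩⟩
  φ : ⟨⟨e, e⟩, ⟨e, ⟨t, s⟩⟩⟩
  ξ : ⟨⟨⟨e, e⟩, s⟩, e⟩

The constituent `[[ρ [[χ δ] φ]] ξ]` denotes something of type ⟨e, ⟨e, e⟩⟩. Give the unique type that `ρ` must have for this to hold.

⟨⟨e, ⟨t, s⟩⟩, ⟨⟨⟨⟨e, e⟩, s⟩, e⟩, ⟨e, ⟨e, e⟩⟩⟩⟩

[[ρ [[χ δ] φ]] ξ] is required to be ⟨e, ⟨e, e⟩⟩. ξ : ⟨⟨⟨e, e⟩, s⟩, e⟩ cannot yield ⟨e, ⟨e, e⟩⟩ as functor, so [ρ [[χ δ] φ]] : ⟨⟨⟨⟨e, e⟩, s⟩, e⟩, ⟨e, ⟨e, e⟩⟩⟩.
[ρ [[χ δ] φ]] is required to be ⟨⟨⟨⟨e, e⟩, s⟩, e⟩, ⟨e, ⟨e, e⟩⟩⟩. [[χ δ] φ] : ⟨e, ⟨t, s⟩⟩ cannot yield ⟨⟨⟨⟨e, e⟩, s⟩, e⟩, ⟨e, ⟨e, e⟩⟩⟩ as functor, so ρ : ⟨⟨e, ⟨t, s⟩⟩, ⟨⟨⟨⟨e, e⟩, s⟩, e⟩, ⟨e, ⟨e, e⟩⟩⟩⟩.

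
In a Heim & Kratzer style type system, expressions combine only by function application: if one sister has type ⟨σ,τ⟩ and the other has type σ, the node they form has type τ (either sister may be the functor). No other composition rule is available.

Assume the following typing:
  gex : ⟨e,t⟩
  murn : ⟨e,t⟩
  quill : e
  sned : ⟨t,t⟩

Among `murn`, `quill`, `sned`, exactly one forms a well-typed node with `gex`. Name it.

quill

murn : ⟨e,t⟩ — no; gex wants e, and murn wants e.
quill — combines: gex : ⟨e,t⟩ takes quill : e as argument, giving t.
sned : ⟨t,t⟩ — no; gex wants e, and sned wants t.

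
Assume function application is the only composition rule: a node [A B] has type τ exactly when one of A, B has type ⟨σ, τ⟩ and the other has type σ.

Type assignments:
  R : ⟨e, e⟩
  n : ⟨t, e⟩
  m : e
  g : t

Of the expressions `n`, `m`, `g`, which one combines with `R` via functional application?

n : ⟨t, e⟩ — neither side's domain matches the other.
m — combines: R : ⟨e, e⟩ takes m : e as argument, giving e.
g : t — neither side's domain matches the other.

m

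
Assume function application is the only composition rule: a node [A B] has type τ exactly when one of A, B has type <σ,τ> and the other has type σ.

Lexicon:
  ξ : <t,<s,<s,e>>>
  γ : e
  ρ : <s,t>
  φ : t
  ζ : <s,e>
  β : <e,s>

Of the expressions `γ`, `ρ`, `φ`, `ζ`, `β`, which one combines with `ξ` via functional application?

γ : e — no; ξ wants t, and γ wants nothing (atomic).
ρ : <s,t> — no; ξ wants t, and ρ wants s.
φ — combines: ξ : <t,<s,<s,e>>> takes φ : t as argument, giving <s,<s,e>>.
ζ : <s,e> — no; ξ wants t, and ζ wants s.
β : <e,s> — no; ξ wants t, and β wants e.

φ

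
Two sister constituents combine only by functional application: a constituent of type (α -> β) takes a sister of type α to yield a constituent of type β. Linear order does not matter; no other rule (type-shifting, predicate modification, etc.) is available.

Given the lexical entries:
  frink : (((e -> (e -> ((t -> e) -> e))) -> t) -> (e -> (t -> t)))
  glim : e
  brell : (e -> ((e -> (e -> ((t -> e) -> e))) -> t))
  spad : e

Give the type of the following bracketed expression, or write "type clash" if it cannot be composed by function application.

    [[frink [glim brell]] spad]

[glim brell]: (e -> ((e -> (e -> ((t -> e) -> e))) -> t)) applied to e yields ((e -> (e -> ((t -> e) -> e))) -> t).
[frink [glim brell]]: (((e -> (e -> ((t -> e) -> e))) -> t) -> (e -> (t -> t))) applied to ((e -> (e -> ((t -> e) -> e))) -> t) yields (e -> (t -> t)).
[[frink [glim brell]] spad]: (e -> (t -> t)) applied to e yields (t -> t).

(t -> t)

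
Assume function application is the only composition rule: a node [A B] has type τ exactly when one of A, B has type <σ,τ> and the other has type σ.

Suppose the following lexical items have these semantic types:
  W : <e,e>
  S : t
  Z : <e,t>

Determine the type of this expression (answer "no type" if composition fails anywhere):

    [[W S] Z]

At [W S]: neither <e,e> nor t can take the other as argument; the node is ill-typed.

no type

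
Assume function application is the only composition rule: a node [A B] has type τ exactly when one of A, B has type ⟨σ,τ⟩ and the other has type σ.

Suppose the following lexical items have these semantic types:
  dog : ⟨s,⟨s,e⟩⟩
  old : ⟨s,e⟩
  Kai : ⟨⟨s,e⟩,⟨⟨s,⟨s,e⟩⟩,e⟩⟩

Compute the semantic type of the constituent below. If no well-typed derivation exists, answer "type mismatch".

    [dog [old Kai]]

e

[old Kai] — Kai of type ⟨⟨s,e⟩,⟨⟨s,⟨s,e⟩⟩,e⟩⟩ combines with old of type ⟨s,e⟩: type ⟨⟨s,⟨s,e⟩⟩,e⟩.
[dog [old Kai]] — [old Kai] of type ⟨⟨s,⟨s,e⟩⟩,e⟩ combines with dog of type ⟨s,⟨s,e⟩⟩: type e.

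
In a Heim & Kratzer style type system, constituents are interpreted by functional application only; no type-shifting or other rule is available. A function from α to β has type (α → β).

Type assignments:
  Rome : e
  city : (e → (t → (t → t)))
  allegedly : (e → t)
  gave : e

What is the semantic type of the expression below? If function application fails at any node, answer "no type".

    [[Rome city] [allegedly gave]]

(t → t)

[Rome city]: (e → (t → (t → t))) applied to e yields (t → (t → t)).
[allegedly gave]: (e → t) applied to e yields t.
[[Rome city] [allegedly gave]]: (t → (t → t)) applied to t yields (t → t).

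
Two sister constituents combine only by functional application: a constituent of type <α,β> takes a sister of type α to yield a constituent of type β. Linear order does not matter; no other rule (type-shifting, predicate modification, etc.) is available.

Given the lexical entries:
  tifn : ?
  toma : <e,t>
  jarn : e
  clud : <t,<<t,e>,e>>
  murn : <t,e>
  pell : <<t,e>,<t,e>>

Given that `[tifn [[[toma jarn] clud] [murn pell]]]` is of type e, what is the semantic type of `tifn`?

[tifn [[[toma jarn] clud] [murn pell]]] is required to be e. [[[toma jarn] clud] [murn pell]] : e cannot yield e as functor, so tifn : <e,e>.

<e,e>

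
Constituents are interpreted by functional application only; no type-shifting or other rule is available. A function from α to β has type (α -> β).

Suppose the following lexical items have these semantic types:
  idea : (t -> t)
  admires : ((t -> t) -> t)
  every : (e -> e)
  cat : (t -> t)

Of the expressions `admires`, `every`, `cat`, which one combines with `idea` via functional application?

admires

admires — combines: admires : ((t -> t) -> t) takes idea : (t -> t) as argument, giving t.
every : (e -> e) — no; idea wants t, and every wants e.
cat : (t -> t) — no; idea wants t, and cat wants t.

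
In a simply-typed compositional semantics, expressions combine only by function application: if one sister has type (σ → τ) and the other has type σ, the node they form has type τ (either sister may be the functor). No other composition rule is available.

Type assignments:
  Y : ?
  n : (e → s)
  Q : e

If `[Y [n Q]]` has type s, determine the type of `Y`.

At [Y [n Q]] (required: s): [n Q] is s, which is not a function with range s; hence Y is the functor — type (s → s).

(s → s)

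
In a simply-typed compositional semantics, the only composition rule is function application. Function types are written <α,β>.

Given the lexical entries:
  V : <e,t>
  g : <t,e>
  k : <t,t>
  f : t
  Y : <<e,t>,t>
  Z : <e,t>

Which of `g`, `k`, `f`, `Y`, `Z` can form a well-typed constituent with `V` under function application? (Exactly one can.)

g : <t,e> — no; V wants e, and g wants t.
k : <t,t> — no; V wants e, and k wants t.
f : t — no; V wants e, and f wants nothing (atomic).
Y — combines: Y : <<e,t>,t> takes V : <e,t> as argument, giving t.
Z : <e,t> — no; V wants e, and Z wants e.

Y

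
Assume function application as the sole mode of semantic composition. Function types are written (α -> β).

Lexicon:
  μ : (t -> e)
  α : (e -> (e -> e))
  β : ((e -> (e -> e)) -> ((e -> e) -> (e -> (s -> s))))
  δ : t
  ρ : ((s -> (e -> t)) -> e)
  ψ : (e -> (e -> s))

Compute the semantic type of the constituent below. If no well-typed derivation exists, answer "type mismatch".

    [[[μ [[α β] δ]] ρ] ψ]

type mismatch

[α β]: ((e -> (e -> e)) -> ((e -> e) -> (e -> (s -> s)))) applied to (e -> (e -> e)) yields ((e -> e) -> (e -> (s -> s))).
At [[α β] δ]: neither ((e -> e) -> (e -> (s -> s))) nor t can take the other as argument; the node is ill-typed.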